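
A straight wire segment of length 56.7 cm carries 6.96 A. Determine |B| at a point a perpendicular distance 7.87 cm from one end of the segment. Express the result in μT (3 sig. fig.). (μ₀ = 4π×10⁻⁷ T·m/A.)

For a finite straight segment, B = (μ₀I/4πd)(sinθ₁ + sinθ₂), where θ₁, θ₂ are the angles from the perpendicular to each end.
The perpendicular foot is at one end, so the two end-offsets along the wire are 0 and L = 0.567 m.
sinθ₁ = 0/√(0²+0.0787²) = 0.0000; sinθ₂ = 0.567/√(0.567²+0.0787²) = 0.9905.
B = (4π×10⁻⁷ × 6.96) / (4π × 0.0787) × (0.0000 + 0.9905) = 8.76×10⁻⁶ T.

B ≈ 8.76 μT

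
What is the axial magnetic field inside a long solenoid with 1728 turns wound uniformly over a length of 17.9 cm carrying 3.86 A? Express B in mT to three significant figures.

Inside a long solenoid, B = μ₀nI with n = 9654 turns/m.
B = 4π×10⁻⁷ × 9654 × 3.86 = 4.68×10⁻² T.

B ≈ 46.8 mT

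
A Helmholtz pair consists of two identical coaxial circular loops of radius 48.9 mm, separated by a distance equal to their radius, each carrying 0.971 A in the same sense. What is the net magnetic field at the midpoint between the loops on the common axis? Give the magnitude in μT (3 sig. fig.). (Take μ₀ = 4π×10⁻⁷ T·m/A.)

Each loop contributes B = μ₀IR²/[2(R²+z²)^(3/2)] on the axis, with z measured from that loop.
Loop 1 (z = 0.02445 m): B₁ = 8.93×10⁻⁶ T. Loop 2 (z = 0.02445 m): B₂ = 8.93×10⁻⁶ T.
The fields add: B = B₁ + B₂ = 1.79×10⁻⁵ T.

B ≈ 17.9 μT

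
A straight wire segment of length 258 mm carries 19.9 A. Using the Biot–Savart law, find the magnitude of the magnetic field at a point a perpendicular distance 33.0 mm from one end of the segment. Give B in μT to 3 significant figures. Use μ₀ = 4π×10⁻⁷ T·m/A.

B ≈ 59.8 μT

For a finite straight segment, B = (μ₀I/4πd)(sinθ₁ + sinθ₂), where θ₁, θ₂ are the angles from the perpendicular to each end.
The perpendicular foot is at one end, so the two end-offsets along the wire are 0 and L = 0.258 m.
sinθ₁ = 0/√(0²+0.033²) = 0.0000; sinθ₂ = 0.258/√(0.258²+0.033²) = 0.9919.
B = (4π×10⁻⁷ × 19.9) / (4π × 0.033) × (0.0000 + 0.9919) = 5.98×10⁻⁵ T.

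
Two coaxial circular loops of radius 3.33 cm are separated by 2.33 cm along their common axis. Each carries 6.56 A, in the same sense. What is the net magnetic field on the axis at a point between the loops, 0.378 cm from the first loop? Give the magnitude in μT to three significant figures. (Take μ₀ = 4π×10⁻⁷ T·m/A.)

B ≈ 201 μT

Each loop contributes B = μ₀IR²/[2(R²+z²)^(3/2)] on the axis, with z measured from that loop.
Loop 1 (z = 0.00378 m): B₁ = 1.21×10⁻⁴ T. Loop 2 (z = 0.01952 m): B₂ = 7.95×10⁻⁵ T.
The fields add: B = B₁ + B₂ = 2.01×10⁻⁴ T.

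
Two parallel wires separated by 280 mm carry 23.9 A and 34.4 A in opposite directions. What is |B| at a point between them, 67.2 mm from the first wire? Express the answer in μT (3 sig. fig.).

B ≈ 103 μT

Each long wire gives B = μ₀I/(2πd). Distances are d₁ = 0.0672 m and d₂ = 0.2128 m.
B₁ = 7.11×10⁻⁵ T, B₂ = 3.23×10⁻⁵ T.
Between antiparallel currents both contributions point the same way, so they add. B = B₁ + B₂ = 7.11×10⁻⁵ + 3.23×10⁻⁵ = 1.03×10⁻⁴ T.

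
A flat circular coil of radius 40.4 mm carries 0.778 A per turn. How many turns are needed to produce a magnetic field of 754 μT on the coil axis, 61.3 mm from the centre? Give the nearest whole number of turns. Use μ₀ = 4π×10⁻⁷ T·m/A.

N = 374

For an N-turn coil, B = Nμ₀IR²/[2(R²+z²)^(3/2)]. A single turn gives B₁ = 2.02×10⁻⁶ T with R = 0.0404 m, z = 0.0613 m.
N = B/B₁ = 7.54×10⁻⁴ / 2.02×10⁻⁶ = 373.95.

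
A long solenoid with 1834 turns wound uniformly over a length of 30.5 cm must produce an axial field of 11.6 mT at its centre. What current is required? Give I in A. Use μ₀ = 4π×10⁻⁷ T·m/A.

I ≈ 1.54 A

Inside a long solenoid B = μ₀nI with n = 6013 m⁻¹, so I = B/(μ₀n).
I = 1.16×10⁻² / (4π×10⁻⁷ × 6013) = 1.54 A.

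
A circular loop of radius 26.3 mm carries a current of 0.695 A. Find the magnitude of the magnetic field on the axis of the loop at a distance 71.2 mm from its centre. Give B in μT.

On the axis of a circular loop, B = μ₀IR² / [2(R²+z²)^(3/2)].
R² + z² = (0.0263)² + (0.0712)² = 0.005761 m², and (R²+z²)^(3/2) = 4.37×10⁻⁴ m³.
B = (4π×10⁻⁷ × 0.695 × 0.0006917) / (2 × 4.37×10⁻⁴) = 6.91×10⁻⁷ T.

B ≈ 0.691 μT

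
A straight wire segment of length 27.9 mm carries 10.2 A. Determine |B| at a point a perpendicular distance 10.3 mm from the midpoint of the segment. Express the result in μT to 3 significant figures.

For a finite straight segment, B = (μ₀I/4πd)(sinθ₁ + sinθ₂), where θ₁, θ₂ are the angles from the perpendicular to each end.
The perpendicular from the point meets the wire at its midpoint, so each end is L/2 = 0.01395 m away along the wire.
sinθ₁ = 0.01395/√(0.01395²+0.0103²) = 0.8045; sinθ₂ = 0.01395/√(0.01395²+0.0103²) = 0.8045.
B = (4π×10⁻⁷ × 10.2) / (4π × 0.0103) × (0.8045 + 0.8045) = 1.59×10⁻⁴ T.

B ≈ 159 μT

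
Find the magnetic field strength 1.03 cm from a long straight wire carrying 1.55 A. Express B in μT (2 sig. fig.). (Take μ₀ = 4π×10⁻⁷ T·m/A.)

B ≈ 30 μT

For an infinitely long straight wire, B = μ₀I/(2πd).
B = (4π×10⁻⁷ × 1.55) / (2π × 0.0103) = 3.01×10⁻⁵ T.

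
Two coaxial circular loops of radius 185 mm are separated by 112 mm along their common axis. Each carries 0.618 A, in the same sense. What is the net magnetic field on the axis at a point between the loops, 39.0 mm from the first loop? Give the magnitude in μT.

Each loop contributes B = μ₀IR²/[2(R²+z²)^(3/2)] on the axis, with z measured from that loop.
Loop 1 (z = 0.039 m): B₁ = 1.97×10⁻⁶ T. Loop 2 (z = 0.073 m): B₂ = 1.69×10⁻⁶ T.
The fields add: B = B₁ + B₂ = 3.66×10⁻⁶ T.

B ≈ 3.66 μT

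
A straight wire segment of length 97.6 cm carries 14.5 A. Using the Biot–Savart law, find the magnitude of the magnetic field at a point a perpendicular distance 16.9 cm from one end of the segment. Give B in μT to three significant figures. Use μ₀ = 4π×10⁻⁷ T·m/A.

B ≈ 8.45 μT

For a finite straight segment, B = (μ₀I/4πd)(sinθ₁ + sinθ₂), where θ₁, θ₂ are the angles from the perpendicular to each end.
The perpendicular foot is at one end, so the two end-offsets along the wire are 0 and L = 0.976 m.
sinθ₁ = 0/√(0²+0.169²) = 0.0000; sinθ₂ = 0.976/√(0.976²+0.169²) = 0.9853.
B = (4π×10⁻⁷ × 14.5) / (4π × 0.169) × (0.0000 + 0.9853) = 8.45×10⁻⁶ T.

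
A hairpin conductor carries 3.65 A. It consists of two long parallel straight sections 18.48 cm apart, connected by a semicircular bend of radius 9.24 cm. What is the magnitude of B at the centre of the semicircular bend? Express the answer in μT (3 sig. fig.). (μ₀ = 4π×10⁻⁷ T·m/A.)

The semicircular arc contributes B_arc = μ₀I·π/(4πR) = μ₀I/(4R) = 1.24×10⁻⁵ T.
Each semi-infinite lead is at perpendicular distance R = 0.0924 m from the centre, with the perpendicular foot at its near end, so it contributes μ₀I/(4πR); both point the same way, together 7.90×10⁻⁶ T.
Arc and leads all point the same direction: B = 1.24×10⁻⁵ + 7.90×10⁻⁶ = 2.03×10⁻⁵ T.

B ≈ 20.3 μT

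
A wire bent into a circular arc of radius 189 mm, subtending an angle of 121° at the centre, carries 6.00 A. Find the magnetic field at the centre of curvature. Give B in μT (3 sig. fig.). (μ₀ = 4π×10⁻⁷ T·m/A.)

B ≈ 6.70 μT

The Biot–Savart field of a circular arc at its centre is B = μ₀Iφ/(4πR), with φ = 2.112 rad.
B = (4π×10⁻⁷ × 6.00 × 2.112) / (4π × 0.189) = 6.70×10⁻⁶ T.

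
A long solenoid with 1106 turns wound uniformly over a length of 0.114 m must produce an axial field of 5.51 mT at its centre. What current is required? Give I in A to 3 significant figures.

I ≈ 0.452 A

Inside a long solenoid B = μ₀nI with n = 9702 m⁻¹, so I = B/(μ₀n).
I = 5.51×10⁻³ / (4π×10⁻⁷ × 9702) = 0.452 A.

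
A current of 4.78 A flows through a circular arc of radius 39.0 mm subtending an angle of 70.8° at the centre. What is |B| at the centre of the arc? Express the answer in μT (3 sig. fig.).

The Biot–Savart field of a circular arc at its centre is B = μ₀Iφ/(4πR), with φ = 1.236 rad.
B = (4π×10⁻⁷ × 4.78 × 1.236) / (4π × 0.039) = 1.51×10⁻⁵ T.

B ≈ 15.1 μT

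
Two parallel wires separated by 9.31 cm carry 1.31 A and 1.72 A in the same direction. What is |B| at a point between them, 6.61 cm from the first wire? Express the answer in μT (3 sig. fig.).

Each long wire gives B = μ₀I/(2πd). Distances are d₁ = 0.0661 m and d₂ = 0.027 m.
B₁ = 3.96×10⁻⁶ T, B₂ = 1.27×10⁻⁵ T.
Between parallel currents the two contributions point in opposite directions, so they subtract. B = |B₁ − B₂| = |3.96×10⁻⁶ − 1.27×10⁻⁵| = 8.78×10⁻⁶ T.

B ≈ 8.78 μT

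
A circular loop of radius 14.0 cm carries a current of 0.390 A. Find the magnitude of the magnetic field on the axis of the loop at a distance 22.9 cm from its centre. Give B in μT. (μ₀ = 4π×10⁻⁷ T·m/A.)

On the axis of a circular loop, B = μ₀IR² / [2(R²+z²)^(3/2)].
R² + z² = (0.14)² + (0.229)² = 0.07204 m², and (R²+z²)^(3/2) = 1.93×10⁻² m³.
B = (4π×10⁻⁷ × 0.390 × 0.0196) / (2 × 1.93×10⁻²) = 2.48×10⁻⁷ T.

B ≈ 0.248 μT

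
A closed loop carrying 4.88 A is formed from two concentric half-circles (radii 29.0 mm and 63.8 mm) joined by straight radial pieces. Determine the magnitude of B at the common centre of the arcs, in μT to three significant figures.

The radial connectors point toward the centre, so dl × r̂ = 0 and they contribute nothing.
Each semicircle gives μ₀I/(4R): inner arc 5.29×10⁻⁵ T, outer arc 2.40×10⁻⁵ T.
The two arcs carry current in opposite angular senses, so their fields oppose: B = |5.29×10⁻⁵ − 2.40×10⁻⁵| = 2.88×10⁻⁵ T.

B ≈ 28.8 μT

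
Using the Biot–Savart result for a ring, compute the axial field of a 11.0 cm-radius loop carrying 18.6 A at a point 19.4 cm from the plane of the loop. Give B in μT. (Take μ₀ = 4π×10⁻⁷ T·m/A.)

B ≈ 12.7 μT

On the axis of a circular loop, B = μ₀IR² / [2(R²+z²)^(3/2)].
R² + z² = (0.11)² + (0.194)² = 0.04974 m², and (R²+z²)^(3/2) = 1.11×10⁻² m³.
B = (4π×10⁻⁷ × 18.6 × 0.0121) / (2 × 1.11×10⁻²) = 1.27×10⁻⁵ T.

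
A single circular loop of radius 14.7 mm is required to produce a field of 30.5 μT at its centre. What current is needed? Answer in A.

At the centre of a circular loop B = μ₀I/(2R), so I = 2RB/μ₀.
With R = 0.0147 m, I = 2 × 0.0147 × 3.05×10⁻⁵ / (4π×10⁻⁷) = 0.714 A.

I ≈ 0.714 A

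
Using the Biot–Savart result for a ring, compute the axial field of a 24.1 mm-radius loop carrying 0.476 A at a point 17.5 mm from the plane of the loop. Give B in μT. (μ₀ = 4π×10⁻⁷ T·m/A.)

B ≈ 6.57 μT

On the axis of a circular loop, B = μ₀IR² / [2(R²+z²)^(3/2)].
R² + z² = (0.0241)² + (0.0175)² = 0.0008871 m², and (R²+z²)^(3/2) = 2.64×10⁻⁵ m³.
B = (4π×10⁻⁷ × 0.476 × 0.0005808) / (2 × 2.64×10⁻⁵) = 6.57×10⁻⁶ T.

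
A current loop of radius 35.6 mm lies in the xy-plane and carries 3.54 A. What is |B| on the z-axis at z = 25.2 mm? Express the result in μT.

B ≈ 34.0 μT

On the axis of a circular loop, B = μ₀IR² / [2(R²+z²)^(3/2)].
R² + z² = (0.0356)² + (0.0252)² = 0.001902 m², and (R²+z²)^(3/2) = 8.30×10⁻⁵ m³.
B = (4π×10⁻⁷ × 3.54 × 0.001267) / (2 × 8.30×10⁻⁵) = 3.40×10⁻⁵ T.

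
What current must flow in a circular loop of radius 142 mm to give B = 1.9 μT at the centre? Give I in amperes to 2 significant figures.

At the centre of a circular loop B = μ₀I/(2R), so I = 2RB/μ₀.
With R = 0.142 m, I = 2 × 0.142 × 1.90×10⁻⁶ / (4π×10⁻⁷) = 0.429 A.

I ≈ 0.43 A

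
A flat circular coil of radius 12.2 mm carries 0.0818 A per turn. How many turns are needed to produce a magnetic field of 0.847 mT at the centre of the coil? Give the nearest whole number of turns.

N = 201

For an N-turn coil, B = Nμ₀I/(2R). A single turn gives B₁ = 4.21×10⁻⁶ T with R = 0.0122 m.
N = B/B₁ = 8.47×10⁻⁴ / 4.21×10⁻⁶ = 201.05.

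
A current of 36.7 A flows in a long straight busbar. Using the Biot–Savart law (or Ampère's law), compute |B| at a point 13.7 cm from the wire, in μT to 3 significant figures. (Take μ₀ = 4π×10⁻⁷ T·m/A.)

B ≈ 53.6 μT

For an infinitely long straight wire, B = μ₀I/(2πd).
B = (4π×10⁻⁷ × 36.7) / (2π × 0.137) = 5.36×10⁻⁵ T.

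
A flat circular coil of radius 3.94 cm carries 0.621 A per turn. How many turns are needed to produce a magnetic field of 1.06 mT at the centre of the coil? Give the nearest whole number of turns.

N = 107

For an N-turn coil, B = Nμ₀I/(2R). A single turn gives B₁ = 9.90×10⁻⁶ T with R = 0.0394 m.
N = B/B₁ = 1.06×10⁻³ / 9.90×10⁻⁶ = 107.04.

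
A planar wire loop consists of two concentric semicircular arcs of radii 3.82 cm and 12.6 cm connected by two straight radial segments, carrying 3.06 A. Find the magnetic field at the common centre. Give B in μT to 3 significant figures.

B ≈ 17.5 μT

The radial connectors point toward the centre, so dl × r̂ = 0 and they contribute nothing.
Each semicircle gives μ₀I/(4R): inner arc 2.52×10⁻⁵ T, outer arc 7.63×10⁻⁶ T.
The two arcs carry current in opposite angular senses, so their fields oppose: B = |2.52×10⁻⁵ − 7.63×10⁻⁶| = 1.75×10⁻⁵ T.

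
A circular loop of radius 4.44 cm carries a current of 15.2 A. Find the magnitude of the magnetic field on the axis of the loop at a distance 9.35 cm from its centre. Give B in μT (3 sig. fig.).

B ≈ 17.0 μT

On the axis of a circular loop, B = μ₀IR² / [2(R²+z²)^(3/2)].
R² + z² = (0.0444)² + (0.0935)² = 0.01071 m², and (R²+z²)^(3/2) = 1.11×10⁻³ m³.
B = (4π×10⁻⁷ × 15.2 × 0.001971) / (2 × 1.11×10⁻³) = 1.70×10⁻⁵ T.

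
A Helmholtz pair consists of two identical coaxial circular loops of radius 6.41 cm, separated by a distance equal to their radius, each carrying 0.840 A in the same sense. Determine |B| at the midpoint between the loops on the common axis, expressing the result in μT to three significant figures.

Each loop contributes B = μ₀IR²/[2(R²+z²)^(3/2)] on the axis, with z measured from that loop.
Loop 1 (z = 0.03205 m): B₁ = 5.89×10⁻⁶ T. Loop 2 (z = 0.03205 m): B₂ = 5.89×10⁻⁶ T.
The fields add: B = B₁ + B₂ = 1.18×10⁻⁵ T.

B ≈ 11.8 μT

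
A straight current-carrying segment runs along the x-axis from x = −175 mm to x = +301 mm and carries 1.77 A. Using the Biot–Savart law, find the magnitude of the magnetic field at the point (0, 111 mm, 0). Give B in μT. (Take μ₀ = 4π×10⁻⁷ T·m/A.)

For a finite straight segment, B = (μ₀I/4πd)(sinθ₁ + sinθ₂), where θ₁, θ₂ are the angles from the perpendicular to each end.
The perpendicular distance is d = 0.111 m; the end-offsets along the wire are a = 0.175 m and b = 0.301 m.
sinθ₁ = 0.175/√(0.175²+0.111²) = 0.8445; sinθ₂ = 0.301/√(0.301²+0.111²) = 0.9382.
B = (4π×10⁻⁷ × 1.77) / (4π × 0.111) × (0.8445 + 0.9382) = 2.84×10⁻⁶ T.

B ≈ 2.84 μT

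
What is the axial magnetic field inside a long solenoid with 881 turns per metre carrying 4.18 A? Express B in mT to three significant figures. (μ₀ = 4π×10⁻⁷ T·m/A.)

Inside a long solenoid, B = μ₀nI with n = 881 turns/m.
B = 4π×10⁻⁷ × 881 × 4.18 = 4.63×10⁻³ T.

B ≈ 4.63 mT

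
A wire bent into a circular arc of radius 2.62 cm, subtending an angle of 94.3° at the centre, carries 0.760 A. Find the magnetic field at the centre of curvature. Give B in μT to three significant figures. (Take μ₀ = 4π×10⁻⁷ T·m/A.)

B ≈ 4.77 μT

The Biot–Savart field of a circular arc at its centre is B = μ₀Iφ/(4πR), with φ = 1.646 rad.
B = (4π×10⁻⁷ × 0.760 × 1.646) / (4π × 0.0262) = 4.77×10⁻⁶ T.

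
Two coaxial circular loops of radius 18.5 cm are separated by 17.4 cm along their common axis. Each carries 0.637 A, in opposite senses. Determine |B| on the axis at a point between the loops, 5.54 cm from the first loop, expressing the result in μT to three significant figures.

Each loop contributes B = μ₀IR²/[2(R²+z²)^(3/2)] on the axis, with z measured from that loop.
Loop 1 (z = 0.0554 m): B₁ = 1.90×10⁻⁶ T. Loop 2 (z = 0.1186 m): B₂ = 1.29×10⁻⁶ T.
The fields oppose: B = |B₁ − B₂| = 6.11×10⁻⁷ T.

B ≈ 0.611 μT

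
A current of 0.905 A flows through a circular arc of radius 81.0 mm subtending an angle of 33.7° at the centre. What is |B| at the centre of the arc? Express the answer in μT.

The Biot–Savart field of a circular arc at its centre is B = μ₀Iφ/(4πR), with φ = 0.5882 rad.
B = (4π×10⁻⁷ × 0.905 × 0.5882) / (4π × 0.081) = 6.57×10⁻⁷ T.

B ≈ 0.657 μT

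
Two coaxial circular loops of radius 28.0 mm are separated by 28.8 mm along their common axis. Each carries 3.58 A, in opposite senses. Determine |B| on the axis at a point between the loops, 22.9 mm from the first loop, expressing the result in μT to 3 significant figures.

B ≈ 38.0 μT

Each loop contributes B = μ₀IR²/[2(R²+z²)^(3/2)] on the axis, with z measured from that loop.
Loop 1 (z = 0.0229 m): B₁ = 3.73×10⁻⁵ T. Loop 2 (z = 0.0059 m): B₂ = 7.53×10⁻⁵ T.
The fields oppose: B = |B₁ − B₂| = 3.80×10⁻⁵ T.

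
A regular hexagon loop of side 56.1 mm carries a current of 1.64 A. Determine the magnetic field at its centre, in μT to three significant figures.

Each side is a finite straight segment at perpendicular distance d = a/(2 tan(π/6)) = 0.04858 m from the centre, with end-angles ±π/6.
One side contributes B₁ = (μ₀I/4πd)·2 sin(π/6) = 3.38×10⁻⁶ T.
All 6 sides add in the same direction: B = 6 × 3.38×10⁻⁶ = 2.03×10⁻⁵ T.

B ≈ 20.3 μT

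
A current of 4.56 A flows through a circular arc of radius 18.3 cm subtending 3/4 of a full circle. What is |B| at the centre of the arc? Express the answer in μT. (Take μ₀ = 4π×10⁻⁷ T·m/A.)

B ≈ 11.7 μT

The Biot–Savart field of a circular arc at its centre is B = μ₀Iφ/(4πR), with φ = 4.712 rad.
B = (4π×10⁻⁷ × 4.56 × 4.712) / (4π × 0.183) = 1.17×10⁻⁵ T.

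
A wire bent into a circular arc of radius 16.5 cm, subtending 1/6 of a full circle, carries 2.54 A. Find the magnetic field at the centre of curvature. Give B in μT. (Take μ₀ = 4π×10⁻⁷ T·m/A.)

B ≈ 1.61 μT

The Biot–Savart field of a circular arc at its centre is B = μ₀Iφ/(4πR), with φ = 1.047 rad.
B = (4π×10⁻⁷ × 2.54 × 1.047) / (4π × 0.165) = 1.61×10⁻⁶ T.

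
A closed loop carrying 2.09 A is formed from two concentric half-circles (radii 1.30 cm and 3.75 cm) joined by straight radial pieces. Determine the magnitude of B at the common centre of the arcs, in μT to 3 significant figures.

B ≈ 33.0 μT

The radial connectors point toward the centre, so dl × r̂ = 0 and they contribute nothing.
Each semicircle gives μ₀I/(4R): inner arc 5.05×10⁻⁵ T, outer arc 1.75×10⁻⁵ T.
The two arcs carry current in opposite angular senses, so their fields oppose: B = |5.05×10⁻⁵ − 1.75×10⁻⁵| = 3.30×10⁻⁵ T.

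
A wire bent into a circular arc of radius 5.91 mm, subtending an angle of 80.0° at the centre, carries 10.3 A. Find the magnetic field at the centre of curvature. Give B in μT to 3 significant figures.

The Biot–Savart field of a circular arc at its centre is B = μ₀Iφ/(4πR), with φ = 1.396 rad.
B = (4π×10⁻⁷ × 10.3 × 1.396) / (4π × 0.00591) = 2.43×10⁻⁴ T.

B ≈ 243 μT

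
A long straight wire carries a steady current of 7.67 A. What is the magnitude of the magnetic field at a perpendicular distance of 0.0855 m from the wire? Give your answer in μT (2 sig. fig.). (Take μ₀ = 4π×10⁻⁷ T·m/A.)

B ≈ 18 μT

For an infinitely long straight wire, B = μ₀I/(2πd).
B = (4π×10⁻⁷ × 7.67) / (2π × 0.0855) = 1.79×10⁻⁵ T.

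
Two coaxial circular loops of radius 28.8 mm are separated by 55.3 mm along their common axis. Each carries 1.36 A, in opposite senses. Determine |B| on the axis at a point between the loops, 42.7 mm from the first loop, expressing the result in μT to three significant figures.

Each loop contributes B = μ₀IR²/[2(R²+z²)^(3/2)] on the axis, with z measured from that loop.
Loop 1 (z = 0.0427 m): B₁ = 5.19×10⁻⁶ T. Loop 2 (z = 0.0126 m): B₂ = 2.28×10⁻⁵ T.
The fields oppose: B = |B₁ − B₂| = 1.76×10⁻⁵ T.

B ≈ 17.6 μT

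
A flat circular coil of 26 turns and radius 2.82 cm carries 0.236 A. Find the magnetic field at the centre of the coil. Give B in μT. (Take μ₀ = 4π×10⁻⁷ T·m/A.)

B ≈ 137 μT

For an N-turn flat coil, B = Nμ₀I/(2R) with R = 0.0282 m.
B = 26 × 5.26×10⁻⁶ T = 1.37×10⁻⁴ T.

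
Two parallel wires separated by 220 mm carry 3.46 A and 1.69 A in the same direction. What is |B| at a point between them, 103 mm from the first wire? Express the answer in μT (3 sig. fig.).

Each long wire gives B = μ₀I/(2πd). Distances are d₁ = 0.103 m and d₂ = 0.117 m.
B₁ = 6.72×10⁻⁶ T, B₂ = 2.89×10⁻⁶ T.
Between parallel currents the two contributions point in opposite directions, so they subtract. B = |B₁ − B₂| = |6.72×10⁻⁶ − 2.89×10⁻⁶| = 3.83×10⁻⁶ T.

B ≈ 3.83 μT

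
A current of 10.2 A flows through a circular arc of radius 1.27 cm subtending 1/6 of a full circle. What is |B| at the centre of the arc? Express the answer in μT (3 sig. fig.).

The Biot–Savart field of a circular arc at its centre is B = μ₀Iφ/(4πR), with φ = 1.047 rad.
B = (4π×10⁻⁷ × 10.2 × 1.047) / (4π × 0.0127) = 8.41×10⁻⁵ T.

B ≈ 84.1 μT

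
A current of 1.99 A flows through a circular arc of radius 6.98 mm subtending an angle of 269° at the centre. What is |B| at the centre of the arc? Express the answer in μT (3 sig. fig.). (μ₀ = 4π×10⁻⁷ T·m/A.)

The Biot–Savart field of a circular arc at its centre is B = μ₀Iφ/(4πR), with φ = 4.695 rad.
B = (4π×10⁻⁷ × 1.99 × 4.695) / (4π × 0.00698) = 1.34×10⁻⁴ T.

B ≈ 134 μT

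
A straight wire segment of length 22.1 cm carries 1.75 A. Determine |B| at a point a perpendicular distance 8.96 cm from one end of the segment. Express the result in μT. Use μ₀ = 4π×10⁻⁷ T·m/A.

B ≈ 1.81 μT

For a finite straight segment, B = (μ₀I/4πd)(sinθ₁ + sinθ₂), where θ₁, θ₂ are the angles from the perpendicular to each end.
The perpendicular foot is at one end, so the two end-offsets along the wire are 0 and L = 0.221 m.
sinθ₁ = 0/√(0²+0.0896²) = 0.0000; sinθ₂ = 0.221/√(0.221²+0.0896²) = 0.9267.
B = (4π×10⁻⁷ × 1.75) / (4π × 0.0896) × (0.0000 + 0.9267) = 1.81×10⁻⁶ T.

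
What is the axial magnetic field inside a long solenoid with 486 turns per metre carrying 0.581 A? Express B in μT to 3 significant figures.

Inside a long solenoid, B = μ₀nI with n = 486 turns/m.
B = 4π×10⁻⁷ × 486 × 0.581 = 3.55×10⁻⁴ T.

B ≈ 355 μT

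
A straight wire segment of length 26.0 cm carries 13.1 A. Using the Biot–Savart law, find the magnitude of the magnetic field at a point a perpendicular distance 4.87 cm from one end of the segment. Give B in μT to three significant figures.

For a finite straight segment, B = (μ₀I/4πd)(sinθ₁ + sinθ₂), where θ₁, θ₂ are the angles from the perpendicular to each end.
The perpendicular foot is at one end, so the two end-offsets along the wire are 0 and L = 0.26 m.
sinθ₁ = 0/√(0²+0.0487²) = 0.0000; sinθ₂ = 0.26/√(0.26²+0.0487²) = 0.9829.
B = (4π×10⁻⁷ × 13.1) / (4π × 0.0487) × (0.0000 + 0.9829) = 2.64×10⁻⁵ T.

B ≈ 26.4 μT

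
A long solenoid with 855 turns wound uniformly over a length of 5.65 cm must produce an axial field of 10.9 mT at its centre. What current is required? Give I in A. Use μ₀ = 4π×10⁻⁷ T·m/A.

I ≈ 0.573 A

Inside a long solenoid B = μ₀nI with n = 1.513×10⁴ m⁻¹, so I = B/(μ₀n).
I = 1.09×10⁻² / (4π×10⁻⁷ × 1.513×10⁴) = 0.573 A.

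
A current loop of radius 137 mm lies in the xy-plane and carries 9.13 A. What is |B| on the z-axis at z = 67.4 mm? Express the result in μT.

B ≈ 30.3 μT

On the axis of a circular loop, B = μ₀IR² / [2(R²+z²)^(3/2)].
R² + z² = (0.137)² + (0.0674)² = 0.02331 m², and (R²+z²)^(3/2) = 3.56×10⁻³ m³.
B = (4π×10⁻⁷ × 9.13 × 0.01877) / (2 × 3.56×10⁻³) = 3.03×10⁻⁵ T.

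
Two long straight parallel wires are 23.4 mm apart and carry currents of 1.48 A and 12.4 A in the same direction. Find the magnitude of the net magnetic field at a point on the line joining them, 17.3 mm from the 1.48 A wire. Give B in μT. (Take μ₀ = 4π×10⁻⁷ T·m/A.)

Each long wire gives B = μ₀I/(2πd). Distances are d₁ = 0.0173 m and d₂ = 0.0061 m.
B₁ = 1.71×10⁻⁵ T, B₂ = 4.07×10⁻⁴ T.
Between parallel currents the two contributions point in opposite directions, so they subtract. B = |B₁ − B₂| = |1.71×10⁻⁵ − 4.07×10⁻⁴| = 3.89×10⁻⁴ T.

B ≈ 389 μT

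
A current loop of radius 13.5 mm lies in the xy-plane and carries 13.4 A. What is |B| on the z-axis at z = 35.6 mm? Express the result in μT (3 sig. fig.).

On the axis of a circular loop, B = μ₀IR² / [2(R²+z²)^(3/2)].
R² + z² = (0.0135)² + (0.0356)² = 0.00145 m², and (R²+z²)^(3/2) = 5.52×10⁻⁵ m³.
B = (4π×10⁻⁷ × 13.4 × 0.0001822) / (2 × 5.52×10⁻⁵) = 2.78×10⁻⁵ T.

B ≈ 27.8 μT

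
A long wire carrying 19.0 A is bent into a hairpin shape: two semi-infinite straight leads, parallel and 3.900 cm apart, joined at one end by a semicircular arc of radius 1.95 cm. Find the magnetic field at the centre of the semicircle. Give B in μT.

B ≈ 501 μT

The semicircular arc contributes B_arc = μ₀I·π/(4πR) = μ₀I/(4R) = 3.06×10⁻⁴ T.
Each semi-infinite lead is at perpendicular distance R = 0.0195 m from the centre, with the perpendicular foot at its near end, so it contributes μ₀I/(4πR); both point the same way, together 1.95×10⁻⁴ T.
Arc and leads all point the same direction: B = 3.06×10⁻⁴ + 1.95×10⁻⁴ = 5.01×10⁻⁴ T.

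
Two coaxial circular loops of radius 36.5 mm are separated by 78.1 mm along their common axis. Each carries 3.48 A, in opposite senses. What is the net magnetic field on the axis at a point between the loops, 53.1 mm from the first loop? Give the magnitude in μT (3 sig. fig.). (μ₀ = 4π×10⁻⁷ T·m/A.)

B ≈ 22.8 μT

Each loop contributes B = μ₀IR²/[2(R²+z²)^(3/2)] on the axis, with z measured from that loop.
Loop 1 (z = 0.0531 m): B₁ = 1.09×10⁻⁵ T. Loop 2 (z = 0.025 m): B₂ = 3.36×10⁻⁵ T.
The fields oppose: B = |B₁ − B₂| = 2.28×10⁻⁵ T.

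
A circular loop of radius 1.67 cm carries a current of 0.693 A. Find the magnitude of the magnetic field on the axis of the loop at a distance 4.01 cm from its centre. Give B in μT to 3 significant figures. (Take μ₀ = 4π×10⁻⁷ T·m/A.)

B ≈ 1.48 μT

On the axis of a circular loop, B = μ₀IR² / [2(R²+z²)^(3/2)].
R² + z² = (0.0167)² + (0.0401)² = 0.001887 m², and (R²+z²)^(3/2) = 8.20×10⁻⁵ m³.
B = (4π×10⁻⁷ × 0.693 × 0.0002789) / (2 × 8.20×10⁻⁵) = 1.48×10⁻⁶ T.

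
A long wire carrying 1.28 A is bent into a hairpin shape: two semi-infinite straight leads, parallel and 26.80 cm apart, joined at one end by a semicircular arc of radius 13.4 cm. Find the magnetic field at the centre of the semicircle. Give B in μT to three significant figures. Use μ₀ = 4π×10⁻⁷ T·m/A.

The semicircular arc contributes B_arc = μ₀I·π/(4πR) = μ₀I/(4R) = 3.00×10⁻⁶ T.
Each semi-infinite lead is at perpendicular distance R = 0.134 m from the centre, with the perpendicular foot at its near end, so it contributes μ₀I/(4πR); both point the same way, together 1.91×10⁻⁶ T.
Arc and leads all point the same direction: B = 3.00×10⁻⁶ + 1.91×10⁻⁶ = 4.91×10⁻⁶ T.

B ≈ 4.91 μT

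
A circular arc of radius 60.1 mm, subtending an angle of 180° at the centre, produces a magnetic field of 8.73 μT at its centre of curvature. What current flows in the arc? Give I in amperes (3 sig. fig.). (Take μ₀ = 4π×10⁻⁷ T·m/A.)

For a circular arc, B = μ₀Iφ/(4πR) with φ in radians; here φ = 3.142 rad.
So I = 4πRB/(μ₀φ) = 4π × 0.0601 × 8.73×10⁻⁶ / (4π×10⁻⁷ × 3.142) = 1.67 A.

I ≈ 1.67 A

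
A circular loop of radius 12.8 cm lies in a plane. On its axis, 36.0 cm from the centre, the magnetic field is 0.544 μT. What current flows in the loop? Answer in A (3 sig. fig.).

I ≈ 2.95 A

On the axis of a loop, B = μ₀IR²/[2(R²+z²)^(3/2)], so I = 2B(R²+z²)^(3/2)/(μ₀R²).
R² + z² = 0.01638 + 0.1296 = 0.146 m²; raised to 3/2 gives 5.58×10⁻² m³.
I = 2 × 5.44×10⁻⁷ × 5.58×10⁻² / (1.26×10⁻⁶ × 0.01638) = 2.95 A.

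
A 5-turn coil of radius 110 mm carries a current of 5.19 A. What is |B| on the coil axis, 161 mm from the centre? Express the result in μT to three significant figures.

For an N-turn flat coil, B = Nμ₀IR²/[2(R²+z²)^(3/2)] with R = 0.11 m, z = 0.161 m.
B = 5 × 5.32×10⁻⁶ T = 2.66×10⁻⁵ T.

B ≈ 26.6 μT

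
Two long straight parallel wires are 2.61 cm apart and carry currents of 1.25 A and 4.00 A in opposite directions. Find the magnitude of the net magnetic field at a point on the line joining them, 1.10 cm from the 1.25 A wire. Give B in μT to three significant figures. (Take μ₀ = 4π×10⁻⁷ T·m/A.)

Each long wire gives B = μ₀I/(2πd). Distances are d₁ = 0.011 m and d₂ = 0.0151 m.
B₁ = 2.27×10⁻⁵ T, B₂ = 5.30×10⁻⁵ T.
Between antiparallel currents both contributions point the same way, so they add. B = B₁ + B₂ = 2.27×10⁻⁵ + 5.30×10⁻⁵ = 7.57×10⁻⁵ T.

B ≈ 75.7 μT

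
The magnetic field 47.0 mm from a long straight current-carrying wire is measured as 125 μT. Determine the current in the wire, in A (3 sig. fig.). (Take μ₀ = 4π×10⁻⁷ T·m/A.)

For a long straight wire B = μ₀I/(2πd), so I = 2πdB/μ₀.
I = 2π × 0.047 × 1.25×10⁻⁴ / (4π×10⁻⁷) = 29.4 A.

I ≈ 29.4 A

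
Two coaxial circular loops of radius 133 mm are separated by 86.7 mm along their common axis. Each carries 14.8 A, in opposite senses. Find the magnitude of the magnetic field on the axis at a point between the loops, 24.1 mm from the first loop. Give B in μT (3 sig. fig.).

B ≈ 14.8 μT

Each loop contributes B = μ₀IR²/[2(R²+z²)^(3/2)] on the axis, with z measured from that loop.
Loop 1 (z = 0.0241 m): B₁ = 6.66×10⁻⁵ T. Loop 2 (z = 0.0626 m): B₂ = 5.18×10⁻⁵ T.
The fields oppose: B = |B₁ − B₂| = 1.48×10⁻⁵ T.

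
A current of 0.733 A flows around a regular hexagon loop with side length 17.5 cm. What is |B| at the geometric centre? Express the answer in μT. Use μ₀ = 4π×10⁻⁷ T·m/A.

B ≈ 2.90 μT

Each side is a finite straight segment at perpendicular distance d = a/(2 tan(π/6)) = 0.1516 m from the centre, with end-angles ±π/6.
One side contributes B₁ = (μ₀I/4πd)·2 sin(π/6) = 4.84×10⁻⁷ T.
All 6 sides add in the same direction: B = 6 × 4.84×10⁻⁷ = 2.90×10⁻⁶ T.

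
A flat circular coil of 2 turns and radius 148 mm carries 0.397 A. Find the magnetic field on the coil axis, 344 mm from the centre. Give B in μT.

B ≈ 0.208 μT

For an N-turn flat coil, B = Nμ₀IR²/[2(R²+z²)^(3/2)] with R = 0.148 m, z = 0.344 m.
B = 2 × 1.04×10⁻⁷ T = 2.08×10⁻⁷ T.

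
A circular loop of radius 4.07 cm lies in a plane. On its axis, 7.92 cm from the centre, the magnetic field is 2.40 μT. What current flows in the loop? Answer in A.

On the axis of a loop, B = μ₀IR²/[2(R²+z²)^(3/2)], so I = 2B(R²+z²)^(3/2)/(μ₀R²).
R² + z² = 0.001656 + 0.006273 = 0.007929 m²; raised to 3/2 gives 7.06×10⁻⁴ m³.
I = 2 × 2.40×10⁻⁶ × 7.06×10⁻⁴ / (1.26×10⁻⁶ × 0.001656) = 1.63 A.

I ≈ 1.63 A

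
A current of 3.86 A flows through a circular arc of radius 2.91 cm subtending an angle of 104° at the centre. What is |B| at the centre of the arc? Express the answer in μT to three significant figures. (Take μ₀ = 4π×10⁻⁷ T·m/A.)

The Biot–Savart field of a circular arc at its centre is B = μ₀Iφ/(4πR), with φ = 1.815 rad.
B = (4π×10⁻⁷ × 3.86 × 1.815) / (4π × 0.0291) = 2.41×10⁻⁵ T.

B ≈ 24.1 μT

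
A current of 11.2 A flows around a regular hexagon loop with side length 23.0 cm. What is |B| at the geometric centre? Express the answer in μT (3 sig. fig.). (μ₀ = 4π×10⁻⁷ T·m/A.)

Each side is a finite straight segment at perpendicular distance d = a/(2 tan(π/6)) = 0.1992 m from the centre, with end-angles ±π/6.
One side contributes B₁ = (μ₀I/4πd)·2 sin(π/6) = 5.62×10⁻⁶ T.
All 6 sides add in the same direction: B = 6 × 5.62×10⁻⁶ = 3.37×10⁻⁵ T.

B ≈ 33.7 μT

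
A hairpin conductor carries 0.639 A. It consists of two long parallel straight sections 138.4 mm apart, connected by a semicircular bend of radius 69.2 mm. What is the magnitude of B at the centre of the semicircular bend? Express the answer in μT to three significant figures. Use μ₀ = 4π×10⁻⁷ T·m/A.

B ≈ 4.75 μT

The semicircular arc contributes B_arc = μ₀I·π/(4πR) = μ₀I/(4R) = 2.90×10⁻⁶ T.
Each semi-infinite lead is at perpendicular distance R = 0.0692 m from the centre, with the perpendicular foot at its near end, so it contributes μ₀I/(4πR); both point the same way, together 1.85×10⁻⁶ T.
Arc and leads all point the same direction: B = 2.90×10⁻⁶ + 1.85×10⁻⁶ = 4.75×10⁻⁶ T.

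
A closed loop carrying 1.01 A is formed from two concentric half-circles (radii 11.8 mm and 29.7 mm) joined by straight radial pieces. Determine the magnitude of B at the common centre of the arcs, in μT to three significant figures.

The radial connectors point toward the centre, so dl × r̂ = 0 and they contribute nothing.
Each semicircle gives μ₀I/(4R): inner arc 2.69×10⁻⁵ T, outer arc 1.07×10⁻⁵ T.
The two arcs carry current in opposite angular senses, so their fields oppose: B = |2.69×10⁻⁵ − 1.07×10⁻⁵| = 1.62×10⁻⁵ T.

B ≈ 16.2 μT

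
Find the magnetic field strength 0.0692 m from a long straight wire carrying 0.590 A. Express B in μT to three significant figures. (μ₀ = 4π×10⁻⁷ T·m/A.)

B ≈ 1.71 μT

For an infinitely long straight wire, B = μ₀I/(2πd).
B = (4π×10⁻⁷ × 0.590) / (2π × 0.0692) = 1.71×10⁻⁶ T.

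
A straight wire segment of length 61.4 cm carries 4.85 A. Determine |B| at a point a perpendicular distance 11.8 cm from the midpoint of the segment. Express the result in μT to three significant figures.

B ≈ 7.67 μT

For a finite straight segment, B = (μ₀I/4πd)(sinθ₁ + sinθ₂), where θ₁, θ₂ are the angles from the perpendicular to each end.
The perpendicular from the point meets the wire at its midpoint, so each end is L/2 = 0.307 m away along the wire.
sinθ₁ = 0.307/√(0.307²+0.118²) = 0.9334; sinθ₂ = 0.307/√(0.307²+0.118²) = 0.9334.
B = (4π×10⁻⁷ × 4.85) / (4π × 0.118) × (0.9334 + 0.9334) = 7.67×10⁻⁶ T.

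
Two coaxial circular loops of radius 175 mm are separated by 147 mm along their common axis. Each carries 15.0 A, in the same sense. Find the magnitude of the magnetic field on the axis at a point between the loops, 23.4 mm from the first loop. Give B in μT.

Each loop contributes B = μ₀IR²/[2(R²+z²)^(3/2)] on the axis, with z measured from that loop.
Loop 1 (z = 0.0234 m): B₁ = 5.24×10⁻⁵ T. Loop 2 (z = 0.1236 m): B₂ = 2.93×10⁻⁵ T.
The fields add: B = B₁ + B₂ = 8.18×10⁻⁵ T.

B ≈ 81.8 μT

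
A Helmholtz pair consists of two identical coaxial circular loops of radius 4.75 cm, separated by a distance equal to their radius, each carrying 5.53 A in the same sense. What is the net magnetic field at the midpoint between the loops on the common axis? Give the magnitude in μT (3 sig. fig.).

B ≈ 105 μT

Each loop contributes B = μ₀IR²/[2(R²+z²)^(3/2)] on the axis, with z measured from that loop.
Loop 1 (z = 0.02375 m): B₁ = 5.23×10⁻⁵ T. Loop 2 (z = 0.02375 m): B₂ = 5.23×10⁻⁵ T.
The fields add: B = B₁ + B₂ = 1.05×10⁻⁴ T.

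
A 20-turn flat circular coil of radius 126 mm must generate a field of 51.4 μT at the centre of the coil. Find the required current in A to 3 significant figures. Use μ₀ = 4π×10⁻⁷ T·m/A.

I ≈ 0.515 A

For an N-turn coil, B = Nμ₀I/(2R) with R = 0.126 m, so I = 2RB/(Nμ₀) = 2 × 0.126 × 5.14×10⁻⁵ / (20 × 4π×10⁻⁷) = 0.515 A.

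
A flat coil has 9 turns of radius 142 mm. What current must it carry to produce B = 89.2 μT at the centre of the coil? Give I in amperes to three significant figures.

For an N-turn coil, B = Nμ₀I/(2R) with R = 0.142 m, so I = 2RB/(Nμ₀) = 2 × 0.142 × 8.92×10⁻⁵ / (9 × 4π×10⁻⁷) = 2.24 A.

I ≈ 2.24 A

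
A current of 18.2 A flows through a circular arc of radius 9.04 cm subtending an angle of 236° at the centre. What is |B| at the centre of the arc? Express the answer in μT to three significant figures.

B ≈ 82.9 μT

The Biot–Savart field of a circular arc at its centre is B = μ₀Iφ/(4πR), with φ = 4.119 rad.
B = (4π×10⁻⁷ × 18.2 × 4.119) / (4π × 0.0904) = 8.29×10⁻⁵ T.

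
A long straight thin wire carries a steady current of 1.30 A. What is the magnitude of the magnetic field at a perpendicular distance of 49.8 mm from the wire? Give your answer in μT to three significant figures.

B ≈ 5.22 μT

For an infinitely long straight wire, B = μ₀I/(2πd).
B = (4π×10⁻⁷ × 1.30) / (2π × 0.0498) = 5.22×10⁻⁶ T.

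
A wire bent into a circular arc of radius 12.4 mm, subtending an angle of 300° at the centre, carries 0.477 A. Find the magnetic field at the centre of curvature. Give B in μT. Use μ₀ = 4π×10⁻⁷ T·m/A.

The Biot–Savart field of a circular arc at its centre is B = μ₀Iφ/(4πR), with φ = 5.236 rad.
B = (4π×10⁻⁷ × 0.477 × 5.236) / (4π × 0.0124) = 2.01×10⁻⁵ T.

B ≈ 20.1 μT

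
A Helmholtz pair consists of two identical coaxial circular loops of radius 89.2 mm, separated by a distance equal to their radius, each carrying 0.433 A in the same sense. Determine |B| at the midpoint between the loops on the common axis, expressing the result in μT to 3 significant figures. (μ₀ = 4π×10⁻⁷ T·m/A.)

B ≈ 4.36 μT

Each loop contributes B = μ₀IR²/[2(R²+z²)^(3/2)] on the axis, with z measured from that loop.
Loop 1 (z = 0.0446 m): B₁ = 2.18×10⁻⁶ T. Loop 2 (z = 0.0446 m): B₂ = 2.18×10⁻⁶ T.
The fields add: B = B₁ + B₂ = 4.36×10⁻⁶ T.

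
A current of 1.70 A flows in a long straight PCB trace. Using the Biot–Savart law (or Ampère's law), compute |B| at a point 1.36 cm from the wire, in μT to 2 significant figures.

B ≈ 25 μT

For an infinitely long straight wire, B = μ₀I/(2πd).
B = (4π×10⁻⁷ × 1.70) / (2π × 0.0136) = 2.50×10⁻⁵ T.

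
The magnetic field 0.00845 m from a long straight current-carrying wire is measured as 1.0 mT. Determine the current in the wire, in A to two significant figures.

I ≈ 42 A

For a long straight wire B = μ₀I/(2πd), so I = 2πdB/μ₀.
I = 2π × 0.00845 × 1.00×10⁻³ / (4π×10⁻⁷) = 42.2 A.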